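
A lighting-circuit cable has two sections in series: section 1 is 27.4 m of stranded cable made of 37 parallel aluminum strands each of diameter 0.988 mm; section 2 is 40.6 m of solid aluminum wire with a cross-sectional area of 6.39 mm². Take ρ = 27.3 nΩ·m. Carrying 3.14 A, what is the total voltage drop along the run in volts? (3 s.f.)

0.627 V

ρ = 27.3 nΩ·m = 2.73×10^-8 Ω·m
Section 1: A_strand = π(4.9400e-04)² = 7.667e-07 m²; R₁ = ρL/(N·A_s) = (2.73×10^-8)(27.4)/(37×7.667e-07) = 0.02637 Ω
Section 2: A = 6.39 mm² = 6.390e-06 m²
R₂ = (2.73×10^-8)(40.6)/(6.390e-06) = 0.1735 Ω
R = R₁ + R₂ = 0.1998 Ω
V = IR = 3.14 × 0.1998 = 0.627 V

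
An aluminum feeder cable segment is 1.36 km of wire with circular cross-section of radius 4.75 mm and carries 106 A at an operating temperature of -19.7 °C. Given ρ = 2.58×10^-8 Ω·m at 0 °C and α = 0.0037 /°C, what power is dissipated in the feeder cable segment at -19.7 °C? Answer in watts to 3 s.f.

A = πr² = π(4.7500e-03 m)² = 7.088e-05 m²
R₍0₎ = ρL/A = (2.58×10^-8)(1360)/(7.088e-05) = 0.495 Ω
R₍-19.7₎ = R₍0₎(1 + αΔT) = 0.495 × (1 + 0.0037×-19.7) = 0.4589 Ω
P = I²R = (106)² × 0.4589 = 5160 W

5160 W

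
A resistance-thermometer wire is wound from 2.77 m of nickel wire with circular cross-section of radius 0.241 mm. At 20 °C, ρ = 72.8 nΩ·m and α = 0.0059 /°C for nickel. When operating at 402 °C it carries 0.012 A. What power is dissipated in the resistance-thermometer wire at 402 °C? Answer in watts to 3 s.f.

5.18×10^-4 W

ρ = 72.8 nΩ·m = 7.28×10^-8 Ω·m
A = πr² = π(2.4100e-04 m)² = 1.825e-07 m²
R₍20₎ = ρL/A = (7.28×10^-8)(2.77)/(1.825e-07) = 1.105 Ω
R₍402₎ = R₍20₎(1 + αΔT) = 1.105 × (1 + 0.0059×382) = 3.596 Ω
P = I²R = (0.012)² × 3.596 = 5.18×10^-4 W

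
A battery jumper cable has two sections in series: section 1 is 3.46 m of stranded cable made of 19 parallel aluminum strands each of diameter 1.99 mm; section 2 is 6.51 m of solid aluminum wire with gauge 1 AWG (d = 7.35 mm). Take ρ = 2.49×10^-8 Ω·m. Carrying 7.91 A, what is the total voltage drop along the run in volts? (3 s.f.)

0.0418 V

Section 1: A_strand = π(9.9500e-04)² = 3.110e-06 m²; R₁ = ρL/(N·A_s) = (2.49×10^-8)(3.46)/(19×3.110e-06) = 0.001458 Ω
Section 2: A = π(7.35/2 mm)² = π(3.6750e-03 m)² = 4.243e-05 m²
R₂ = (2.49×10^-8)(6.51)/(4.243e-05) = 0.00382 Ω
R = R₁ + R₂ = 0.005278 Ω
V = IR = 7.91 × 0.005278 = 0.0418 V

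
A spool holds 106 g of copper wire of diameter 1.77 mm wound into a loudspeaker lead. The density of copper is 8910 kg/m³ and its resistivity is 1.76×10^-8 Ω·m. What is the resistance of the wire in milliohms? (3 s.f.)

A = π(d/2)² = π(8.8500e-04 m)² = 2.4606e-06 m²
L = m/(density·A) = 0.106/(8910×2.4606e-06) = 4.835 m
R = ρL/A = (1.76×10^-8)(4.835)/(2.4606e-06) = 34.6 mΩ

34.6 mΩ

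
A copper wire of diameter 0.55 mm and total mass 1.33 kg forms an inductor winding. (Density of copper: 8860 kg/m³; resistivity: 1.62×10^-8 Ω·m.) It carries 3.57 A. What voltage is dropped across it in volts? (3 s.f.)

154 V

A = π(d/2)² = π(2.7500e-04 m)² = 2.3758e-07 m²
L = m/(density·A) = 1.33/(8860×2.3758e-07) = 631.8 m
R = ρL/A = (1.62×10^-8)(631.8)/(2.3758e-07) = 43.08 Ω
V = IR = 3.57 × 43.08 = 154 V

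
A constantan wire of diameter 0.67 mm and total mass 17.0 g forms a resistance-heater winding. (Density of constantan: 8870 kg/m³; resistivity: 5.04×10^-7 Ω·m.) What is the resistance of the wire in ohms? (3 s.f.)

A = π(d/2)² = π(3.3500e-04 m)² = 3.5257e-07 m²
L = m/(density·A) = 0.017/(8870×3.5257e-07) = 5.436 m
R = ρL/A = (5.04×10^-7)(5.436)/(3.5257e-07) = 7.77 Ω

7.77 Ω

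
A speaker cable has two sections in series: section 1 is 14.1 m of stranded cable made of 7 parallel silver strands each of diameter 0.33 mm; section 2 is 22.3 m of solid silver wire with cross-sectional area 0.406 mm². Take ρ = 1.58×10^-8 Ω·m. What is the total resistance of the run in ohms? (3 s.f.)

1.24 Ω

Section 1: A_strand = π(1.6500e-04)² = 8.553e-08 m²; R₁ = ρL/(N·A_s) = (1.58×10^-8)(14.1)/(7×8.553e-08) = 0.3721 Ω
Section 2: A = 0.406 mm² = 4.060e-07 m²
R₂ = (1.58×10^-8)(22.3)/(4.060e-07) = 0.8678 Ω
R = R₁ + R₂ = 1.24 Ω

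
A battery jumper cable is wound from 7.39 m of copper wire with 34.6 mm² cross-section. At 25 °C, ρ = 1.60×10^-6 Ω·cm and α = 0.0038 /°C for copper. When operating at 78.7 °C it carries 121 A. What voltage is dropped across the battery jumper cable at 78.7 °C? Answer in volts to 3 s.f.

0.498 V

ρ = 1.60×10^-6 Ω·cm = 1.60×10^-8 Ω·m
A = 34.6 mm² = 3.460e-05 m²
R₍25₎ = ρL/A = (1.60×10^-8)(7.39)/(3.460e-05) = 0.003417 Ω
R₍78.7₎ = R₍25₎(1 + αΔT) = 0.003417 × (1 + 0.0038×53.7) = 0.004115 Ω
V = IR = 121 × 0.004115 = 0.498 V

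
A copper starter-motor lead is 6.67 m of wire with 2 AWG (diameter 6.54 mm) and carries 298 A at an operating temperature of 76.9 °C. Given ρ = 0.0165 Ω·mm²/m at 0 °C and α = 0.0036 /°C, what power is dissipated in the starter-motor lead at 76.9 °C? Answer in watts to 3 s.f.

371 W

ρ = 0.0165 Ω·mm²/m = 1.65×10^-8 Ω·m
A = π(6.54/2 mm)² = π(3.2700e-03 m)² = 3.359e-05 m²
R₍0₎ = ρL/A = (1.65×10^-8)(6.67)/(3.359e-05) = 0.003276 Ω
R₍76.9₎ = R₍0₎(1 + αΔT) = 0.003276 × (1 + 0.0036×76.9) = 0.004183 Ω
P = I²R = (298)² × 0.004183 = 371 W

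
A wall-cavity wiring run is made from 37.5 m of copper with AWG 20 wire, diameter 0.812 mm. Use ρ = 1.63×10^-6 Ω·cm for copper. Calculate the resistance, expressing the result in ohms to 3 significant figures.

ρ = 1.63×10^-6 Ω·cm = 1.63×10^-8 Ω·m
A = π(0.812/2 mm)² = π(4.0600e-04 m)² = 5.178e-07 m²
R = ρL/A = (1.63×10^-8)(37.5 m)/(5.178e-07 m²) = 1.18 Ω

1.18 Ω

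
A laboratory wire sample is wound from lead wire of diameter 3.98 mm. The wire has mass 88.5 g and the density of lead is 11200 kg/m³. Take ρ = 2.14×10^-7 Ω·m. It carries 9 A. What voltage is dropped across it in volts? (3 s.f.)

A = π(d/2)² = π(1.9900e-03 m)² = 1.2441e-05 m²
L = m/(density·A) = 0.0885/(11200×1.2441e-05) = 0.6351 m
R = ρL/A = (2.14×10^-7)(0.6351)/(1.2441e-05) = 0.01093 Ω
V = IR = 9 × 0.01093 = 0.0983 V

0.0983 V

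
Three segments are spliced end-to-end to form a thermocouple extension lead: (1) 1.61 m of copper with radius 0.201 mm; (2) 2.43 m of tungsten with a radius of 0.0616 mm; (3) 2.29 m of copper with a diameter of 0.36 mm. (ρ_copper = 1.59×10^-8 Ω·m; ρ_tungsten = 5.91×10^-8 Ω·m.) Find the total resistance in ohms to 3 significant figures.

12.6 Ω

Seg 1: A = πr² = π(2.0100e-04 m)² = 1.269e-07 m²
R_1 = (1.59×10^-8)(1.61)/(1.269e-07) = 0.2017 Ω
Seg 2: A = πr² = π(6.1600e-05 m)² = 1.192e-08 m²
R_2 = (5.91×10^-8)(2.43)/(1.192e-08) = 12.05 Ω
Seg 3: A = π(d/2)² = π(1.8000e-04 m)² = 1.018e-07 m²
R_3 = (1.59×10^-8)(2.29)/(1.018e-07) = 0.3577 Ω
R_total = R_1 + R_2 + R_3 = 12.6 Ω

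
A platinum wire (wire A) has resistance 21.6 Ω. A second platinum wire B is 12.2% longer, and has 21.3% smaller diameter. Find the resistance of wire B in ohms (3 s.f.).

R ∝ L/d², so R_B/R_A = (1 + 12.2/100) × (1 − 21.3/100)⁻²
= 1.122 × 1.615 = 1.812
R_B = 1.812 × 21.6 = 39.1 Ω

39.1 Ω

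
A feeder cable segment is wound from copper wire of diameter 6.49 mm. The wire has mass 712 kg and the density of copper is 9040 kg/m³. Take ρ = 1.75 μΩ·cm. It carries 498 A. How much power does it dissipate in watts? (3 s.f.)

3.12×10^5 W

ρ = 1.75 μΩ·cm = 1.75×10^-8 Ω·m
A = π(d/2)² = π(3.2450e-03 m)² = 3.3081e-05 m²
L = m/(density·A) = 712/(9040×3.3081e-05) = 2381 m
R = ρL/A = (1.75×10^-8)(2381)/(3.3081e-05) = 1.259 Ω
P = I²R = (498)² × 1.259 = 3.12×10^5 W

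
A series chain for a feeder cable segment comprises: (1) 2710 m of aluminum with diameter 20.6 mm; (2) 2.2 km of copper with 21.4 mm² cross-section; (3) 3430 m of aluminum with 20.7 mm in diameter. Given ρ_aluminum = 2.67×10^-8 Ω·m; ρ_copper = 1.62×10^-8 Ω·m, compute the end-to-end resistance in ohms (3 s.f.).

2.15 Ω

Seg 1: A = π(d/2)² = π(1.0300e-02 m)² = 3.333e-04 m²
R_1 = (2.67×10^-8)(2710)/(3.333e-04) = 0.2171 Ω
Seg 2: A = 21.4 mm² = 2.140e-05 m²
R_2 = (1.62×10^-8)(2200)/(2.140e-05) = 1.665 Ω
Seg 3: A = π(d/2)² = π(1.0350e-02 m)² = 3.365e-04 m²
R_3 = (2.67×10^-8)(3430)/(3.365e-04) = 0.2721 Ω
R_total = R_1 + R_2 + R_3 = 2.15 Ω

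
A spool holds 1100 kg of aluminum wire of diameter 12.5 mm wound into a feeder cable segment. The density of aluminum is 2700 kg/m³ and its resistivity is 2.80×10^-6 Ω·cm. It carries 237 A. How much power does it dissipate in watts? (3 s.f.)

42500 W

ρ = 2.80×10^-6 Ω·cm = 2.80×10^-8 Ω·m
A = π(d/2)² = π(6.2500e-03 m)² = 1.2272e-04 m²
L = m/(density·A) = 1100/(2700×1.2272e-04) = 3320 m
R = ρL/A = (2.80×10^-8)(3320)/(1.2272e-04) = 0.7575 Ω
P = I²R = (237)² × 0.7575 = 42500 W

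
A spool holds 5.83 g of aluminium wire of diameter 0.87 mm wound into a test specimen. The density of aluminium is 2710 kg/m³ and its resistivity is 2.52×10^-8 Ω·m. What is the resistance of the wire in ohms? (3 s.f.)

0.153 Ω

A = π(d/2)² = π(4.3500e-04 m)² = 5.9447e-07 m²
L = m/(density·A) = 0.00583/(2710×5.9447e-07) = 3.619 m
R = ρL/A = (2.52×10^-8)(3.619)/(5.9447e-07) = 0.153 Ω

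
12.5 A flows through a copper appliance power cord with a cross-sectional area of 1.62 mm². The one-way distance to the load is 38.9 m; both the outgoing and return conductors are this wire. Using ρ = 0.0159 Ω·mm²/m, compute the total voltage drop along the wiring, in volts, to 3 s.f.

9.54 V

ρ = 0.0159 Ω·mm²/m = 1.59×10^-8 Ω·m
A = 1.62 mm² = 1.620e-06 m²
Total conductor length (both ways) L = 2 × 38.9 = 77.8 m
R = ρL/A = (1.59×10^-8)(77.8)/(1.620e-06) = 0.7636 Ω
V = IR = 12.5 × 0.7636 = 9.54 V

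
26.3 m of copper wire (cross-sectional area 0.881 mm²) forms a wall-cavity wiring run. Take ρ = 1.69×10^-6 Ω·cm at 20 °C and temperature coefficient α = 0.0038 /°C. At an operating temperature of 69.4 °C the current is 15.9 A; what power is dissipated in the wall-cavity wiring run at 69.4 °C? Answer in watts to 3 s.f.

151 W

ρ = 1.69×10^-6 Ω·cm = 1.69×10^-8 Ω·m
A = 0.881 mm² = 8.810e-07 m²
R₍20₎ = ρL/A = (1.69×10^-8)(26.3)/(8.810e-07) = 0.5045 Ω
R₍69.4₎ = R₍20₎(1 + αΔT) = 0.5045 × (1 + 0.0038×49.4) = 0.5992 Ω
P = I²R = (15.9)² × 0.5992 = 151 W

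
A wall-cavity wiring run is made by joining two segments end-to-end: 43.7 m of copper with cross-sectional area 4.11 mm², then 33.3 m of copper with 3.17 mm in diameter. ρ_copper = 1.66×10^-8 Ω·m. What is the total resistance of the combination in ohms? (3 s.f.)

Segment 1: A = 4.11 mm² = 4.110e-06 m²
R₁ = ρL/A = (1.66×10^-8)(43.7)/(4.110e-06) = 0.1765 Ω
Segment 2: A = π(d/2)² = π(1.5850e-03 m)² = 7.892e-06 m²
R₂ = (1.66×10^-8)(33.3)/(7.892e-06) = 0.07004 Ω
R = R₁ + R₂ = 0.247 Ω

0.247 Ω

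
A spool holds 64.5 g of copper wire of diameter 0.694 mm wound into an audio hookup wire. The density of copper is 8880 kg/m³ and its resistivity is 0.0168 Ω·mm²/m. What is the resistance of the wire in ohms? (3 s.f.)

ρ = 0.0168 Ω·mm²/m = 1.68×10^-8 Ω·m
A = π(d/2)² = π(3.4700e-04 m)² = 3.7828e-07 m²
L = m/(density·A) = 0.0645/(8880×3.7828e-07) = 19.2 m
R = ρL/A = (1.68×10^-8)(19.2)/(3.7828e-07) = 0.853 Ω

0.853 Ω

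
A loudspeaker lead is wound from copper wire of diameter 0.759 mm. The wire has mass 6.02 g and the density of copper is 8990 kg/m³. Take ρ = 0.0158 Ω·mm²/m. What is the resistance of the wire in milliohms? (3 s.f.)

51.7 mΩ

ρ = 0.0158 Ω·mm²/m = 1.58×10^-8 Ω·m
A = π(d/2)² = π(3.7950e-04 m)² = 4.5245e-07 m²
L = m/(density·A) = 0.00602/(8990×4.5245e-07) = 1.48 m
R = ρL/A = (1.58×10^-8)(1.48)/(4.5245e-07) = 51.7 mΩ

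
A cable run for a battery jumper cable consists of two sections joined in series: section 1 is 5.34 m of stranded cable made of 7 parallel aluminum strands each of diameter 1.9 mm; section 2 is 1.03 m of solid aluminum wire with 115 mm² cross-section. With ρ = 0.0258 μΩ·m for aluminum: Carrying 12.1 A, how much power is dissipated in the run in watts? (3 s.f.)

1.05 W

ρ = 0.0258 μΩ·m = 2.58×10^-8 Ω·m
Section 1: A_strand = π(9.5000e-04)² = 2.835e-06 m²; R₁ = ρL/(N·A_s) = (2.58×10^-8)(5.34)/(7×2.835e-06) = 0.006942 Ω
Section 2: A = 115 mm² = 1.150e-04 m²
R₂ = (2.58×10^-8)(1.03)/(1.150e-04) = 2.311×10^-4 Ω
R = R₁ + R₂ = 0.007173 Ω
P = I²R = (12.1)² × 0.007173 = 1.05 W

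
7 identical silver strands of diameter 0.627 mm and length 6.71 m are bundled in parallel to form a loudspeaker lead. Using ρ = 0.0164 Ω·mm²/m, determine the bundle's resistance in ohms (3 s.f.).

ρ = 0.0164 Ω·mm²/m = 1.64×10^-8 Ω·m
A_strand = π(3.1350e-04 m)² = 3.088e-07 m²
R_strand = ρL/A = (1.64×10^-8)(6.71)/(3.088e-07) = 0.3564 Ω
R_total = R_strand/N = 0.3564/7 = 0.0509 Ω

0.0509 Ω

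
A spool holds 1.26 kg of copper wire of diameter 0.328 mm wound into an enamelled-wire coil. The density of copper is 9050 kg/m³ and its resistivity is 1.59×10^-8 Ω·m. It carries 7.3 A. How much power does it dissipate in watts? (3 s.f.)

A = π(d/2)² = π(1.6400e-04 m)² = 8.4496e-08 m²
L = m/(density·A) = 1.26/(9050×8.4496e-08) = 1648 m
R = ρL/A = (1.59×10^-8)(1648)/(8.4496e-08) = 310.1 Ω
P = I²R = (7.3)² × 310.1 = 16500 W

16500 W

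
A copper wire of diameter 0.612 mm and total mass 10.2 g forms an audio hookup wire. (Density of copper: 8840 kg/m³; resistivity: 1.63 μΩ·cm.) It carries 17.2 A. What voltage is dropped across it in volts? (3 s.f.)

ρ = 1.63 μΩ·cm = 1.63×10^-8 Ω·m
A = π(d/2)² = π(3.0600e-04 m)² = 2.9417e-07 m²
L = m/(density·A) = 0.0102/(8840×2.9417e-07) = 3.922 m
R = ρL/A = (1.63×10^-8)(3.922)/(2.9417e-07) = 0.2173 Ω
V = IR = 17.2 × 0.2173 = 3.74 V

3.74 V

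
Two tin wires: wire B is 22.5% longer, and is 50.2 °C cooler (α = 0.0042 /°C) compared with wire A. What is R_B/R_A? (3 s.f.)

0.967

R ∝ ρL/d² with ρ ∝ (1+αΔT), so R_B/R_A = (1 + 22.5/100) × (1 − 0.0042×50.2)
= 1.225 × 0.7892 = 0.967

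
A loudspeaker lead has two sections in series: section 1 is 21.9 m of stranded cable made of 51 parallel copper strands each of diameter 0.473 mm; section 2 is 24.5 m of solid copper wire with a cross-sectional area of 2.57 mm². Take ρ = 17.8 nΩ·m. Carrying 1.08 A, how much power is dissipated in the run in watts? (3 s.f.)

ρ = 17.8 nΩ·m = 1.78×10^-8 Ω·m
Section 1: A_strand = π(2.3650e-04)² = 1.757e-07 m²; R₁ = ρL/(N·A_s) = (1.78×10^-8)(21.9)/(51×1.757e-07) = 0.0435 Ω
Section 2: A = 2.57 mm² = 2.570e-06 m²
R₂ = (1.78×10^-8)(24.5)/(2.570e-06) = 0.1697 Ω
R = R₁ + R₂ = 0.2132 Ω
P = I²R = (1.08)² × 0.2132 = 0.249 W

0.249 W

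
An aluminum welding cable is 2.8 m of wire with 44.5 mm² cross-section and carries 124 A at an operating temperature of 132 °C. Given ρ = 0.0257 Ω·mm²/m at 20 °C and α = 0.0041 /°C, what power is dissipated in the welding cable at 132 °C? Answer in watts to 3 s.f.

ρ = 0.0257 Ω·mm²/m = 2.57×10^-8 Ω·m
A = 44.5 mm² = 4.450e-05 m²
R₍20₎ = ρL/A = (2.57×10^-8)(2.8)/(4.450e-05) = 0.001617 Ω
R₍132₎ = R₍20₎(1 + αΔT) = 0.001617 × (1 + 0.0041×112) = 0.00236 Ω
P = I²R = (124)² × 0.00236 = 36.3 W

36.3 W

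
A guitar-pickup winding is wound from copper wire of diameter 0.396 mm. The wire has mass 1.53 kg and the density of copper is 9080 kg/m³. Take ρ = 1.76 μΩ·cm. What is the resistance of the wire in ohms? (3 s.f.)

ρ = 1.76 μΩ·cm = 1.76×10^-8 Ω·m
A = π(d/2)² = π(1.9800e-04 m)² = 1.2316e-07 m²
L = m/(density·A) = 1.53/(9080×1.2316e-07) = 1368 m
R = ρL/A = (1.76×10^-8)(1368)/(1.2316e-07) = 196 Ω

196 Ω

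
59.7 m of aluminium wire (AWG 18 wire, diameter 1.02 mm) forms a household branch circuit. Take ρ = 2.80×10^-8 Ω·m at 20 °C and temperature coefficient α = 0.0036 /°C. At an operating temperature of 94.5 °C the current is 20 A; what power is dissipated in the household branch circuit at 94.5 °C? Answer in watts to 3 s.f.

1040 W

A = π(1.02/2 mm)² = π(5.1000e-04 m)² = 8.171e-07 m²
R₍20₎ = ρL/A = (2.80×10^-8)(59.7)/(8.171e-07) = 2.046 Ω
R₍94.5₎ = R₍20₎(1 + αΔT) = 2.046 × (1 + 0.0036×74.5) = 2.594 Ω
P = I²R = (20)² × 2.594 = 1040 W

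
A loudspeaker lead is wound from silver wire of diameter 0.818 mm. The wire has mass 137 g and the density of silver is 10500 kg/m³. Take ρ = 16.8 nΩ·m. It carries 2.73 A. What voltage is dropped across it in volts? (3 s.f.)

2.17 V

ρ = 16.8 nΩ·m = 1.68×10^-8 Ω·m
A = π(d/2)² = π(4.0900e-04 m)² = 5.2553e-07 m²
L = m/(density·A) = 0.137/(10500×5.2553e-07) = 24.83 m
R = ρL/A = (1.68×10^-8)(24.83)/(5.2553e-07) = 0.7937 Ω
V = IR = 2.73 × 0.7937 = 2.17 V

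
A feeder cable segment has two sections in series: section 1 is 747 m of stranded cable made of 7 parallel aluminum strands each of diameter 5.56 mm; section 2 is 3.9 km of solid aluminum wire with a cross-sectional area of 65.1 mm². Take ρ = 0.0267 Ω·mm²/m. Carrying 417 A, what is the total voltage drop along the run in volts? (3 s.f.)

716 V

ρ = 0.0267 Ω·mm²/m = 2.67×10^-8 Ω·m
Section 1: A_strand = π(2.7800e-03)² = 2.428e-05 m²; R₁ = ρL/(N·A_s) = (2.67×10^-8)(747)/(7×2.428e-05) = 0.1174 Ω
Section 2: A = 65.1 mm² = 6.510e-05 m²
R₂ = (2.67×10^-8)(3900)/(6.510e-05) = 1.6 Ω
R = R₁ + R₂ = 1.717 Ω
V = IR = 417 × 1.717 = 716 V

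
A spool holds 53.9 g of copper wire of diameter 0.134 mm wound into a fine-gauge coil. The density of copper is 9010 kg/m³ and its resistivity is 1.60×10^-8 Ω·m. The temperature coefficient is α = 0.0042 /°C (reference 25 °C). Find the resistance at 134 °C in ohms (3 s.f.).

702 Ω

A = π(d/2)² = π(6.7000e-05 m)² = 1.4103e-08 m²
L = m/(density·A) = 0.0539/(9010×1.4103e-08) = 424.2 m
R = ρL/A = (1.60×10^-8)(424.2)/(1.4103e-08) = 481.3 Ω
R(134 °C) = 481.3 × (1 + 0.0042×109) = 702 Ω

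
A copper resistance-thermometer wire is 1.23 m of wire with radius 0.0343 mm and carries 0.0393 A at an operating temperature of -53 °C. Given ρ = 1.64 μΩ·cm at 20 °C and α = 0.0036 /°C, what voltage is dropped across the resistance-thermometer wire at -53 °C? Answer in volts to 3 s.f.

ρ = 1.64 μΩ·cm = 1.64×10^-8 Ω·m
A = πr² = π(3.4300e-05 m)² = 3.696e-09 m²
R₍20₎ = ρL/A = (1.64×10^-8)(1.23)/(3.696e-09) = 5.458 Ω
R₍-53₎ = R₍20₎(1 + αΔT) = 5.458 × (1 + 0.0036×-73) = 4.023 Ω
V = IR = 0.0393 × 4.023 = 0.158 V

0.158 V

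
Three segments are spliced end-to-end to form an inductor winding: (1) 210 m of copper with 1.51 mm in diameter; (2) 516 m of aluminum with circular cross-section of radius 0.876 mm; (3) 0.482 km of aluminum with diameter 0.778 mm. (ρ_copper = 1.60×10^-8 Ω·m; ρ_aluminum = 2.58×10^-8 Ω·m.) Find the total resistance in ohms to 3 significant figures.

Seg 1: A = π(d/2)² = π(7.5500e-04 m)² = 1.791e-06 m²
R_1 = (1.60×10^-8)(210)/(1.791e-06) = 1.876 Ω
Seg 2: A = πr² = π(8.7600e-04 m)² = 2.411e-06 m²
R_2 = (2.58×10^-8)(516)/(2.411e-06) = 5.522 Ω
Seg 3: A = π(d/2)² = π(3.8900e-04 m)² = 4.754e-07 m²
R_3 = (2.58×10^-8)(482)/(4.754e-07) = 26.16 Ω
R_total = R_1 + R_2 + R_3 = 33.6 Ω

33.6 Ω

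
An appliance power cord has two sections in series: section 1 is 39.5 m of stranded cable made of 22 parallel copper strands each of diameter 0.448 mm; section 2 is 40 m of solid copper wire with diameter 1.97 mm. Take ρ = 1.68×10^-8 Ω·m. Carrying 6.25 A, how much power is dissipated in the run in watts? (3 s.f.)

Section 1: A_strand = π(2.2400e-04)² = 1.576e-07 m²; R₁ = ρL/(N·A_s) = (1.68×10^-8)(39.5)/(22×1.576e-07) = 0.1914 Ω
Section 2: A = π(d/2)² = π(9.8500e-04 m)² = 3.048e-06 m²
R₂ = (1.68×10^-8)(40)/(3.048e-06) = 0.2205 Ω
R = R₁ + R₂ = 0.4118 Ω
P = I²R = (6.25)² × 0.4118 = 16.1 W

16.1 W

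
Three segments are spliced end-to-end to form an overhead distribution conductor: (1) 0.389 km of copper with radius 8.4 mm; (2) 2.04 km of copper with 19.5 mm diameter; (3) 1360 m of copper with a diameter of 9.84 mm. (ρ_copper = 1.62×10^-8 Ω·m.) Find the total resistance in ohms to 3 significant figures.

0.429 Ω

Seg 1: A = πr² = π(8.4000e-03 m)² = 2.217e-04 m²
R_1 = (1.62×10^-8)(389)/(2.217e-04) = 0.02843 Ω
Seg 2: A = π(d/2)² = π(9.7500e-03 m)² = 2.986e-04 m²
R_2 = (1.62×10^-8)(2040)/(2.986e-04) = 0.1107 Ω
Seg 3: A = π(d/2)² = π(4.9200e-03 m)² = 7.605e-05 m²
R_3 = (1.62×10^-8)(1360)/(7.605e-05) = 0.2897 Ω
R_total = R_1 + R_2 + R_3 = 0.429 Ω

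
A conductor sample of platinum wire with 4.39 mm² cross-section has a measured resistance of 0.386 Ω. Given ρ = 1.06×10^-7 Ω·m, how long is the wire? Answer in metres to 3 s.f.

16.0 m

A = 4.39 mm² = 4.390e-06 m²
L = RA/ρ = (0.386)(4.390e-06)/(1.06×10^-7) = 16.0 m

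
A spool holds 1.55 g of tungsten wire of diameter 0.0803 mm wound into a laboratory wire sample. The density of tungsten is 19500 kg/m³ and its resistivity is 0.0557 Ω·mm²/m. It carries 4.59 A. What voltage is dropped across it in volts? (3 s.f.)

ρ = 0.0557 Ω·mm²/m = 5.57×10^-8 Ω·m
A = π(d/2)² = π(4.0150e-05 m)² = 5.0643e-09 m²
L = m/(density·A) = 0.00155/(19500×5.0643e-09) = 15.7 m
R = ρL/A = (5.57×10^-8)(15.7)/(5.0643e-09) = 172.6 Ω
V = IR = 4.59 × 172.6 = 792 V

792 V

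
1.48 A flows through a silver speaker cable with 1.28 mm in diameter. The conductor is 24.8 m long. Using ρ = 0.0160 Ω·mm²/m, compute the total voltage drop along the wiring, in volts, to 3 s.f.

0.456 V

ρ = 0.0160 Ω·mm²/m = 1.60×10^-8 Ω·m
A = π(d/2)² = π(6.4000e-04 m)² = 1.287e-06 m²
R = ρL/A = (1.60×10^-8)(24.8)/(1.287e-06) = 0.3084 Ω
V = IR = 1.48 × 0.3084 = 0.456 V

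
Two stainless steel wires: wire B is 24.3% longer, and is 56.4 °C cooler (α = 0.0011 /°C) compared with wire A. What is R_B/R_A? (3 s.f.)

1.17

R ∝ ρL/d² with ρ ∝ (1+αΔT), so R_B/R_A = (1 + 24.3/100) × (1 − 0.0011×56.4)
= 1.243 × 0.938 = 1.17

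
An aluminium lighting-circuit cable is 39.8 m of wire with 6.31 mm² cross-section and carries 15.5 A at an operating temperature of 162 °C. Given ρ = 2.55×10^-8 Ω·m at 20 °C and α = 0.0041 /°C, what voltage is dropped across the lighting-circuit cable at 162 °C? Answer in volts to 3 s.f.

A = 6.31 mm² = 6.310e-06 m²
R₍20₎ = ρL/A = (2.55×10^-8)(39.8)/(6.310e-06) = 0.1608 Ω
R₍162₎ = R₍20₎(1 + αΔT) = 0.1608 × (1 + 0.0041×142) = 0.2545 Ω
V = IR = 15.5 × 0.2545 = 3.94 V

3.94 V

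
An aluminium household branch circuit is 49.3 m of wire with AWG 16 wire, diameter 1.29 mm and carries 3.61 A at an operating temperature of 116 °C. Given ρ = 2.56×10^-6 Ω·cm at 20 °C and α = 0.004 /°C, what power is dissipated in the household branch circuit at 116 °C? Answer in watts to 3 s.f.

17.4 W

ρ = 2.56×10^-6 Ω·cm = 2.56×10^-8 Ω·m
A = π(1.29/2 mm)² = π(6.4500e-04 m)² = 1.307e-06 m²
R₍20₎ = ρL/A = (2.56×10^-8)(49.3)/(1.307e-06) = 0.9656 Ω
R₍116₎ = R₍20₎(1 + αΔT) = 0.9656 × (1 + 0.004×96) = 1.336 Ω
P = I²R = (3.61)² × 1.336 = 17.4 W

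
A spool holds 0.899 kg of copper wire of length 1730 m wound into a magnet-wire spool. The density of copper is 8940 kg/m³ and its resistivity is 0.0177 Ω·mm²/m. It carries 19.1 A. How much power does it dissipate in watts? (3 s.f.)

1.92×10^5 W

ρ = 0.0177 Ω·mm²/m = 1.77×10^-8 Ω·m
A = m/(density·L) = 0.899/(8940×1730) = 5.8127e-08 m²
R = ρL/A = (1.77×10^-8)(1730)/(5.8127e-08) = 526.8 Ω
P = I²R = (19.1)² × 526.8 = 1.92×10^5 W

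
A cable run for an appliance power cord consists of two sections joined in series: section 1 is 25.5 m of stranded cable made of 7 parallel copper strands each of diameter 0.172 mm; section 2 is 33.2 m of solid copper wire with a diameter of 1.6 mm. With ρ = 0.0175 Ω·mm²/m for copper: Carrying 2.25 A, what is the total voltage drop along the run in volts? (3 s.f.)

6.82 V

ρ = 0.0175 Ω·mm²/m = 1.75×10^-8 Ω·m
Section 1: A_strand = π(8.6000e-05)² = 2.324e-08 m²; R₁ = ρL/(N·A_s) = (1.75×10^-8)(25.5)/(7×2.324e-08) = 2.744 Ω
Section 2: A = π(d/2)² = π(8.0000e-04 m)² = 2.011e-06 m²
R₂ = (1.75×10^-8)(33.2)/(2.011e-06) = 0.289 Ω
R = R₁ + R₂ = 3.033 Ω
V = IR = 2.25 × 3.033 = 6.82 V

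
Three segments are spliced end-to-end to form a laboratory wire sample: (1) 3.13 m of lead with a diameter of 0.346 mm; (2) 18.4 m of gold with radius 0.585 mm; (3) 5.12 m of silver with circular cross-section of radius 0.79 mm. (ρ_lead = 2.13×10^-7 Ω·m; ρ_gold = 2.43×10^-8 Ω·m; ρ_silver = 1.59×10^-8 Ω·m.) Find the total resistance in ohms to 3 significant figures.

Seg 1: A = π(d/2)² = π(1.7300e-04 m)² = 9.402e-08 m²
R_1 = (2.13×10^-7)(3.13)/(9.402e-08) = 7.091 Ω
Seg 2: A = πr² = π(5.8500e-04 m)² = 1.075e-06 m²
R_2 = (2.43×10^-8)(18.4)/(1.075e-06) = 0.4159 Ω
Seg 3: A = πr² = π(7.9000e-04 m)² = 1.961e-06 m²
R_3 = (1.59×10^-8)(5.12)/(1.961e-06) = 0.04152 Ω
R_total = R_1 + R_2 + R_3 = 7.55 Ω

7.55 Ω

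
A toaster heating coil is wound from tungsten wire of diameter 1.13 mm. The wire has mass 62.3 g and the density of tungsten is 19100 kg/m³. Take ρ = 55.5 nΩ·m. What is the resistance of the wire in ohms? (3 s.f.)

0.180 Ω

ρ = 55.5 nΩ·m = 5.55×10^-8 Ω·m
A = π(d/2)² = π(5.6500e-04 m)² = 1.0029e-06 m²
L = m/(density·A) = 0.0623/(19100×1.0029e-06) = 3.252 m
R = ρL/A = (5.55×10^-8)(3.252)/(1.0029e-06) = 0.180 Ω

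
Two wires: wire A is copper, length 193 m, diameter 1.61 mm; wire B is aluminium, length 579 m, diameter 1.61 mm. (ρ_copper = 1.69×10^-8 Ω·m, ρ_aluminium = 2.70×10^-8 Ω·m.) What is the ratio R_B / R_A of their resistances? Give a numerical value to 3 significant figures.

R ∝ ρL/d², so R_B/R_A = (ρ_B/ρ_A) × (L_B/L_A)
= (2.70×10^-8/1.69×10^-8) × (579/193) = 4.79

4.79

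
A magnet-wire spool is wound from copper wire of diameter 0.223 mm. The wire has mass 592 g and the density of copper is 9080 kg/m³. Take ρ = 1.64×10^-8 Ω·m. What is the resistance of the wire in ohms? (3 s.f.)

701 Ω

A = π(d/2)² = π(1.1150e-04 m)² = 3.9057e-08 m²
L = m/(density·A) = 0.592/(9080×3.9057e-08) = 1669 m
R = ρL/A = (1.64×10^-8)(1669)/(3.9057e-08) = 701 Ω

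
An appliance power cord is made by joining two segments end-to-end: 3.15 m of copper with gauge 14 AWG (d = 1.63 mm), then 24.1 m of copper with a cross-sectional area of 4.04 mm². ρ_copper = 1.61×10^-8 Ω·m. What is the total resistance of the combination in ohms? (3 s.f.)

0.120 Ω

Segment 1: A = π(1.63/2 mm)² = π(8.1500e-04 m)² = 2.087e-06 m²
R₁ = ρL/A = (1.61×10^-8)(3.15)/(2.087e-06) = 0.0243 Ω
Segment 2: A = 4.04 mm² = 4.040e-06 m²
R₂ = (1.61×10^-8)(24.1)/(4.040e-06) = 0.09604 Ω
R = R₁ + R₂ = 0.120 Ω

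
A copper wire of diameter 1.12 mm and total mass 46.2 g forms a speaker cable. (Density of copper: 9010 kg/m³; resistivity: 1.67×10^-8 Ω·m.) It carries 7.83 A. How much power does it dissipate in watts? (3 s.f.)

A = π(d/2)² = π(5.6000e-04 m)² = 9.8520e-07 m²
L = m/(density·A) = 0.0462/(9010×9.8520e-07) = 5.205 m
R = ρL/A = (1.67×10^-8)(5.205)/(9.8520e-07) = 0.08822 Ω
P = I²R = (7.83)² × 0.08822 = 5.41 W

5.41 W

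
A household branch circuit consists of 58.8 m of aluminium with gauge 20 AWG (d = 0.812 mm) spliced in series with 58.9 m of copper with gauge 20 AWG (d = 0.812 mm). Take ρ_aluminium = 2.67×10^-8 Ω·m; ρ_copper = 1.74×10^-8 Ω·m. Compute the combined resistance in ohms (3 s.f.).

Segment 1: A = π(0.812/2 mm)² = π(4.0600e-04 m)² = 5.178e-07 m²
R₁ = ρL/A = (2.67×10^-8)(58.8)/(5.178e-07) = 3.032 Ω
R₂ = (1.74×10^-8)(58.9)/(5.178e-07) = 1.979 Ω
R = R₁ + R₂ = 5.01 Ω

5.01 Ω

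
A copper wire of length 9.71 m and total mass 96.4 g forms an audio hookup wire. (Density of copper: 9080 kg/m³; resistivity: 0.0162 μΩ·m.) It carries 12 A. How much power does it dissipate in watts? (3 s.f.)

20.7 W

ρ = 0.0162 μΩ·m = 1.62×10^-8 Ω·m
A = m/(density·L) = 0.0964/(9080×9.71) = 1.0934e-06 m²
R = ρL/A = (1.62×10^-8)(9.71)/(1.0934e-06) = 0.1439 Ω
P = I²R = (12)² × 0.1439 = 20.7 W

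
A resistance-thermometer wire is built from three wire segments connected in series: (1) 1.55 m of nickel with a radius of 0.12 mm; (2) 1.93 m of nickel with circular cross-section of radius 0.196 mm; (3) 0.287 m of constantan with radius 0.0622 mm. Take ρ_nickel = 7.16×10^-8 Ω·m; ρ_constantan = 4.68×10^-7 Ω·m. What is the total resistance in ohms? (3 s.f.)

14.6 Ω

Seg 1: A = πr² = π(1.2000e-04 m)² = 4.524e-08 m²
R_1 = (7.16×10^-8)(1.55)/(4.524e-08) = 2.453 Ω
Seg 2: A = πr² = π(1.9600e-04 m)² = 1.207e-07 m²
R_2 = (7.16×10^-8)(1.93)/(1.207e-07) = 1.145 Ω
Seg 3: A = πr² = π(6.2200e-05 m)² = 1.215e-08 m²
R_3 = (4.68×10^-7)(0.287)/(1.215e-08) = 11.05 Ω
R_total = R_1 + R_2 + R_3 = 14.6 Ω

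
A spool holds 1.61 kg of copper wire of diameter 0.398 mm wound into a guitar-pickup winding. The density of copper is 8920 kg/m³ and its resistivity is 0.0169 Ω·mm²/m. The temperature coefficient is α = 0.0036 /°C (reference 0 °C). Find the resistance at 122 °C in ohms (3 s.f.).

284 Ω

ρ = 0.0169 Ω·mm²/m = 1.69×10^-8 Ω·m
A = π(d/2)² = π(1.9900e-04 m)² = 1.2441e-07 m²
L = m/(density·A) = 1.61/(8920×1.2441e-07) = 1451 m
R = ρL/A = (1.69×10^-8)(1451)/(1.2441e-07) = 197.1 Ω
R(122 °C) = 197.1 × (1 + 0.0036×122) = 284 Ω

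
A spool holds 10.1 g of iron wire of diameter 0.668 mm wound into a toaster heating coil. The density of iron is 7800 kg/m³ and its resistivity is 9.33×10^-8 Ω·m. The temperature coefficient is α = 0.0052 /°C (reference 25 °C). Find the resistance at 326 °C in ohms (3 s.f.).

A = π(d/2)² = π(3.3400e-04 m)² = 3.5046e-07 m²
L = m/(density·A) = 0.0101/(7800×3.5046e-07) = 3.695 m
R = ρL/A = (9.33×10^-8)(3.695)/(3.5046e-07) = 0.9836 Ω
R(326 °C) = 0.9836 × (1 + 0.0052×301) = 2.52 Ω

2.52 Ω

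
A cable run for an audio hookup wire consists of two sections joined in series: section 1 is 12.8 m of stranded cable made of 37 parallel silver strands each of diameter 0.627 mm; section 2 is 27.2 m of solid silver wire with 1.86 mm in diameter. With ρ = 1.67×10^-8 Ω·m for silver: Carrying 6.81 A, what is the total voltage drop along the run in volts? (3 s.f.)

1.27 V

Section 1: A_strand = π(3.1350e-04)² = 3.088e-07 m²; R₁ = ρL/(N·A_s) = (1.67×10^-8)(12.8)/(37×3.088e-07) = 0.01871 Ω
Section 2: A = π(d/2)² = π(9.3000e-04 m)² = 2.717e-06 m²
R₂ = (1.67×10^-8)(27.2)/(2.717e-06) = 0.1672 Ω
R = R₁ + R₂ = 0.1859 Ω
V = IR = 6.81 × 0.1859 = 1.27 V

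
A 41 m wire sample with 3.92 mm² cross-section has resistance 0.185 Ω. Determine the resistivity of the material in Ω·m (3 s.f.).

1.77×10^-8 Ω·m

A = 3.92 mm² = 3.920e-06 m²
ρ = RA/L = (0.185)(3.920e-06)/(41) = 1.77×10^-8 Ω·m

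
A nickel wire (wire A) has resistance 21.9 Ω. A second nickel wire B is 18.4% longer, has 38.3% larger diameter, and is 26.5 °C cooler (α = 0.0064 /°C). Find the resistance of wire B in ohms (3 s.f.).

11.3 Ω

R ∝ ρL/d² with ρ ∝ (1+αΔT), so R_B/R_A = (1 + 18.4/100) × (1 + 38.3/100)⁻² × (1 − 0.0064×26.5)
= 1.184 × 0.5228 × 0.8304 = 0.514
R_B = 0.514 × 21.9 = 11.3 Ω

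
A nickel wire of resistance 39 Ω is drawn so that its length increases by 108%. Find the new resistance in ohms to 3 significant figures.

169 Ω

k = 1 + 108/100 = 2.08; volume constant ⇒ A' = A/k, so R' = k²R.
R' = 4.326 × 39 = 169 Ω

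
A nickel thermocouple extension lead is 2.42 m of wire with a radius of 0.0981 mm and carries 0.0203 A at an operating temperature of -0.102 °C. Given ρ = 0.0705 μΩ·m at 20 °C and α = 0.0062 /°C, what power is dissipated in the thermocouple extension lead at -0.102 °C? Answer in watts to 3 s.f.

0.00204 W

ρ = 0.0705 μΩ·m = 7.05×10^-8 Ω·m
A = πr² = π(9.8100e-05 m)² = 3.023e-08 m²
R₍20₎ = ρL/A = (7.05×10^-8)(2.42)/(3.023e-08) = 5.643 Ω
R₍-0.102₎ = R₍20₎(1 + αΔT) = 5.643 × (1 + 0.0062×-20.1) = 4.94 Ω
P = I²R = (0.0203)² × 4.94 = 0.00204 W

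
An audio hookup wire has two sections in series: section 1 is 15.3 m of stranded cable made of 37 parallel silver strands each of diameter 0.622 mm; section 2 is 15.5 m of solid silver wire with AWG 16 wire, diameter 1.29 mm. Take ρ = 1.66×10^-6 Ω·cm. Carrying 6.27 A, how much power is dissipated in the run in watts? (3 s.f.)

8.63 W

ρ = 1.66×10^-6 Ω·cm = 1.66×10^-8 Ω·m
Section 1: A_strand = π(3.1100e-04)² = 3.039e-07 m²; R₁ = ρL/(N·A_s) = (1.66×10^-8)(15.3)/(37×3.039e-07) = 0.02259 Ω
Section 2: A = π(1.29/2 mm)² = π(6.4500e-04 m)² = 1.307e-06 m²
R₂ = (1.66×10^-8)(15.5)/(1.307e-06) = 0.1969 Ω
R = R₁ + R₂ = 0.2195 Ω
P = I²R = (6.27)² × 0.2195 = 8.63 W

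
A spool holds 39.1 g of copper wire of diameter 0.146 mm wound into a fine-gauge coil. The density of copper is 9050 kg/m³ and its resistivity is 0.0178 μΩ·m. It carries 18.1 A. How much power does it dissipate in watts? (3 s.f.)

ρ = 0.0178 μΩ·m = 1.78×10^-8 Ω·m
A = π(d/2)² = π(7.3000e-05 m)² = 1.6742e-08 m²
L = m/(density·A) = 0.0391/(9050×1.6742e-08) = 258.1 m
R = ρL/A = (1.78×10^-8)(258.1)/(1.6742e-08) = 274.4 Ω
P = I²R = (18.1)² × 274.4 = 89900 W

89900 W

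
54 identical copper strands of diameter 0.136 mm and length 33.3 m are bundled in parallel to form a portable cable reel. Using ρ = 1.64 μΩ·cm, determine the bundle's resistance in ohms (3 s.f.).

0.696 Ω

ρ = 1.64 μΩ·cm = 1.64×10^-8 Ω·m
A_strand = π(6.8000e-05 m)² = 1.453e-08 m²
R_strand = ρL/A = (1.64×10^-8)(33.3)/(1.453e-08) = 37.59 Ω
R_total = R_strand/N = 37.59/54 = 0.696 Ω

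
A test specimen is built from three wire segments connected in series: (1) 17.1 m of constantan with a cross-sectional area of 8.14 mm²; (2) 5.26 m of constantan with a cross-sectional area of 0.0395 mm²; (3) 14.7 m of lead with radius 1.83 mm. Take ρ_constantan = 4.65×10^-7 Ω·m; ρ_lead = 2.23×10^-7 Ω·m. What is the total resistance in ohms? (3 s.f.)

Seg 1: A = 8.14 mm² = 8.140e-06 m²
R_1 = (4.65×10^-7)(17.1)/(8.140e-06) = 0.9768 Ω
Seg 2: A = 0.0395 mm² = 3.950e-08 m²
R_2 = (4.65×10^-7)(5.26)/(3.950e-08) = 61.92 Ω
Seg 3: A = πr² = π(1.8300e-03 m)² = 1.052e-05 m²
R_3 = (2.23×10^-7)(14.7)/(1.052e-05) = 0.3116 Ω
R_total = R_1 + R_2 + R_3 = 63.2 Ω

63.2 Ω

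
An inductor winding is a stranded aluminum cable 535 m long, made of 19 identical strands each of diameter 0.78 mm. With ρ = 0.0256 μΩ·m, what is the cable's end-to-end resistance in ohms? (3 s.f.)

ρ = 0.0256 μΩ·m = 2.56×10^-8 Ω·m
A_strand = π(3.9000e-04 m)² = 4.778e-07 m²
R_strand = ρL/A = (2.56×10^-8)(535)/(4.778e-07) = 28.66 Ω
R_total = R_strand/N = 28.66/19 = 1.51 Ω

1.51 Ω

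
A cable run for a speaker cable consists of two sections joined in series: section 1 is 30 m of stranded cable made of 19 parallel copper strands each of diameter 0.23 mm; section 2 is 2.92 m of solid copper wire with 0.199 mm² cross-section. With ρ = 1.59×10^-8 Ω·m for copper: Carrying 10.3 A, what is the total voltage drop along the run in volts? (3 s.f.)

8.63 V

Section 1: A_strand = π(1.1500e-04)² = 4.155e-08 m²; R₁ = ρL/(N·A_s) = (1.59×10^-8)(30)/(19×4.155e-08) = 0.6043 Ω
Section 2: A = 0.199 mm² = 1.990e-07 m²
R₂ = (1.59×10^-8)(2.92)/(1.990e-07) = 0.2333 Ω
R = R₁ + R₂ = 0.8376 Ω
V = IR = 10.3 × 0.8376 = 8.63 V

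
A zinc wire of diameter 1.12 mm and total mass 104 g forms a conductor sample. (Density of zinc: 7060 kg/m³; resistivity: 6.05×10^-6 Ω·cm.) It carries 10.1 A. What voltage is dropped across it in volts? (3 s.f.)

ρ = 6.05×10^-6 Ω·cm = 6.05×10^-8 Ω·m
A = π(d/2)² = π(5.6000e-04 m)² = 9.8520e-07 m²
L = m/(density·A) = 0.104/(7060×9.8520e-07) = 14.95 m
R = ρL/A = (6.05×10^-8)(14.95)/(9.8520e-07) = 0.9182 Ω
V = IR = 10.1 × 0.9182 = 9.27 V

9.27 V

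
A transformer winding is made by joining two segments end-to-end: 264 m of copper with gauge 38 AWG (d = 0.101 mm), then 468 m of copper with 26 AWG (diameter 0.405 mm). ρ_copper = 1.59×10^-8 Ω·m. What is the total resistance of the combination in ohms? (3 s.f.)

582 Ω

Segment 1: A = π(0.101/2 mm)² = π(5.0500e-05 m)² = 8.012e-09 m²
R₁ = ρL/A = (1.59×10^-8)(264)/(8.012e-09) = 523.9 Ω
Segment 2: A = π(0.405/2 mm)² = π(2.0250e-04 m)² = 1.288e-07 m²
R₂ = (1.59×10^-8)(468)/(1.288e-07) = 57.76 Ω
R = R₁ + R₂ = 582 Ω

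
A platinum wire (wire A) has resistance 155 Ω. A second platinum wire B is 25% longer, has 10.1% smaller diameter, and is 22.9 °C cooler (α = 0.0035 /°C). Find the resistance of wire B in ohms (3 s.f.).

221 Ω

R ∝ ρL/d² with ρ ∝ (1+αΔT), so R_B/R_A = (1 + 25/100) × (1 − 10.1/100)⁻² × (1 − 0.0035×22.9)
= 1.25 × 1.237 × 0.9198 = 1.423
R_B = 1.423 × 155 = 221 Ω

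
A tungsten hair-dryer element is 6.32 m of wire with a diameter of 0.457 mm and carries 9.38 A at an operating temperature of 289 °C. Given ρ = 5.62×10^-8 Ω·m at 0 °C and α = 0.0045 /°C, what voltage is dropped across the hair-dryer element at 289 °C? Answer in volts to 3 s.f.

A = π(d/2)² = π(2.2850e-04 m)² = 1.640e-07 m²
R₍0₎ = ρL/A = (5.62×10^-8)(6.32)/(1.640e-07) = 2.165 Ω
R₍289₎ = R₍0₎(1 + αΔT) = 2.165 × (1 + 0.0045×289) = 4.981 Ω
V = IR = 9.38 × 4.981 = 46.7 V

46.7 V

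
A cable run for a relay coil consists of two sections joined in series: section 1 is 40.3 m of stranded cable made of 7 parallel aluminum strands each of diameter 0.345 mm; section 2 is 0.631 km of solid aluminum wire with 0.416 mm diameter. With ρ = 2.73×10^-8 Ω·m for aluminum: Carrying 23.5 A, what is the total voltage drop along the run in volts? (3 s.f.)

3020 V

Section 1: A_strand = π(1.7250e-04)² = 9.348e-08 m²; R₁ = ρL/(N·A_s) = (2.73×10^-8)(40.3)/(7×9.348e-08) = 1.681 Ω
Section 2: A = π(d/2)² = π(2.0800e-04 m)² = 1.359e-07 m²
R₂ = (2.73×10^-8)(631)/(1.359e-07) = 126.7 Ω
R = R₁ + R₂ = 128.4 Ω
V = IR = 23.5 × 128.4 = 3020 V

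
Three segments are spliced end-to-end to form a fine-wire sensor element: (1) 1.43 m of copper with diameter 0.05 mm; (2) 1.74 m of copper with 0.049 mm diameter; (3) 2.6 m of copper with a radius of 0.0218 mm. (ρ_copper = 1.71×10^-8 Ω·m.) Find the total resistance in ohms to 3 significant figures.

Seg 1: A = π(d/2)² = π(2.5000e-05 m)² = 1.963e-09 m²
R_1 = (1.71×10^-8)(1.43)/(1.963e-09) = 12.45 Ω
Seg 2: A = π(d/2)² = π(2.4500e-05 m)² = 1.886e-09 m²
R_2 = (1.71×10^-8)(1.74)/(1.886e-09) = 15.78 Ω
Seg 3: A = πr² = π(2.1800e-05 m)² = 1.493e-09 m²
R_3 = (1.71×10^-8)(2.6)/(1.493e-09) = 29.78 Ω
R_total = R_1 + R_2 + R_3 = 58.0 Ω

58.0 Ω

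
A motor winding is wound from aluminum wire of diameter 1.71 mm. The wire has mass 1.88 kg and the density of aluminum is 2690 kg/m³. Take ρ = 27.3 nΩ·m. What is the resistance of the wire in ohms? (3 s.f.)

ρ = 27.3 nΩ·m = 2.73×10^-8 Ω·m
A = π(d/2)² = π(8.5500e-04 m)² = 2.2966e-06 m²
L = m/(density·A) = 1.88/(2690×2.2966e-06) = 304.3 m
R = ρL/A = (2.73×10^-8)(304.3)/(2.2966e-06) = 3.62 Ω

3.62 Ω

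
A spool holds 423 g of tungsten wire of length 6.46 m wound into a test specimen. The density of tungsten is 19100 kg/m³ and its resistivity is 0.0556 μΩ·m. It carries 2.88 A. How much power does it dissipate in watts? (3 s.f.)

0.869 W

ρ = 0.0556 μΩ·m = 5.56×10^-8 Ω·m
A = m/(density·L) = 0.423/(19100×6.46) = 3.4283e-06 m²
R = ρL/A = (5.56×10^-8)(6.46)/(3.4283e-06) = 0.1048 Ω
P = I²R = (2.88)² × 0.1048 = 0.869 W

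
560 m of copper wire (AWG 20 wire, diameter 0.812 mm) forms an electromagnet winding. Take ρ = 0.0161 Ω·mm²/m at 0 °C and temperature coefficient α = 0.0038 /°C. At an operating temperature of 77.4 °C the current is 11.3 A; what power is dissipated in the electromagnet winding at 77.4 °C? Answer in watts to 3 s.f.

ρ = 0.0161 Ω·mm²/m = 1.61×10^-8 Ω·m
A = π(0.812/2 mm)² = π(4.0600e-04 m)² = 5.178e-07 m²
R₍0₎ = ρL/A = (1.61×10^-8)(560)/(5.178e-07) = 17.41 Ω
R₍77.4₎ = R₍0₎(1 + αΔT) = 17.41 × (1 + 0.0038×77.4) = 22.53 Ω
P = I²R = (11.3)² × 22.53 = 2880 W

2880 W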